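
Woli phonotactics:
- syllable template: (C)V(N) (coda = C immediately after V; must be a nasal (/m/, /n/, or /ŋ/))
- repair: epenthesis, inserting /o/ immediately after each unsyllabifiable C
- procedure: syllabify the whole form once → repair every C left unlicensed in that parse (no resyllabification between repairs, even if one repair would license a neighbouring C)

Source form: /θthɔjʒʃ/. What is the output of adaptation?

θotohɔjoʒoʃo

Syllabifying with onset maximization leaves /θ/, /t/, /j/, /ʒ/, /ʃ/ stranded (only a nasal (/m/, /n/, or /ŋ/) is licensed in coda position; onsets are limited to one consonant).
Each unlicensed consonant becomes the onset of a new syllable: /θ/ → /θo/, /t/ → /to/, /j/ → /jo/, /ʒ/ → /ʒo/, /ʃ/ → /ʃo/.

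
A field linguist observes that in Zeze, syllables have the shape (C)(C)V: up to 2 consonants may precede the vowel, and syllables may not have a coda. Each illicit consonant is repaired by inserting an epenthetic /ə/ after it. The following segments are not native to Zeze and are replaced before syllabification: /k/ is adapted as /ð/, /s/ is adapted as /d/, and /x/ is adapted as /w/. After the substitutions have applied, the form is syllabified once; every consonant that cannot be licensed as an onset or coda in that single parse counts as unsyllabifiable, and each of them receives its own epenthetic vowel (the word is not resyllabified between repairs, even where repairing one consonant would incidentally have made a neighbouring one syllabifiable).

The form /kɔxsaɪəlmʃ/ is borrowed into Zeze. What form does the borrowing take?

Substitution: /k/ → /ð/, /x/ → /w/, /s/ → /d/, giving /ðɔwdaɪəlmʃ/.
Syllabifying with onset maximization leaves /l/, /m/, /ʃ/ stranded (no codas are permitted; onsets may contain at most 2 consonants).
Inserting the epenthetic vowel yields /l/ → /lə/, /m/ → /mə/, /ʃ/ → /ʃə/.

ðɔwdaɪələməʃə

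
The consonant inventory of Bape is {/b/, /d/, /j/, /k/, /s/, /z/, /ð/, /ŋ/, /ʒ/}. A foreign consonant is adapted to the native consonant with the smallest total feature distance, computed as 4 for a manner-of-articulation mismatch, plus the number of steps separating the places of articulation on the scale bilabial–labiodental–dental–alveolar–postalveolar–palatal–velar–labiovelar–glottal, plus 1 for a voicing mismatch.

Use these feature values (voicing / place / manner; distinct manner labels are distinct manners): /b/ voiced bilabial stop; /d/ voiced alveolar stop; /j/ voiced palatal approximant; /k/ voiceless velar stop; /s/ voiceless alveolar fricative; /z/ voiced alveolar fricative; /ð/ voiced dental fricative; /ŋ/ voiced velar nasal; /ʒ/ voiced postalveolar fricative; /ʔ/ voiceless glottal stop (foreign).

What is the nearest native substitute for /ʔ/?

k

/k/ is closest: same manner (stop), place distance 2 (glottal→velar), same voicing; total 2. Next closest is /d/ at distance 6.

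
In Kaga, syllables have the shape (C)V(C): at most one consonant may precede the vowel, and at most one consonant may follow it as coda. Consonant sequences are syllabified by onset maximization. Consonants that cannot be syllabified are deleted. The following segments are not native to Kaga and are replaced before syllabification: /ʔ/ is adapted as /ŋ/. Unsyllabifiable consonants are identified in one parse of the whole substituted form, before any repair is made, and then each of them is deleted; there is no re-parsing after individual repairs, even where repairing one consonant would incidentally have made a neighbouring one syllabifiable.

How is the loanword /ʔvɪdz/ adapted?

Substitution: /ʔ/ → /ŋ/, giving /ŋvɪdz/.
Under (C)V(C), the unsyllabifiable consonants are /ŋ/, /z/ (at most one coda consonant is licensed; onsets are limited to one consonant).
Each unlicensed consonant is deleted: /ŋ/, /z/.

vɪd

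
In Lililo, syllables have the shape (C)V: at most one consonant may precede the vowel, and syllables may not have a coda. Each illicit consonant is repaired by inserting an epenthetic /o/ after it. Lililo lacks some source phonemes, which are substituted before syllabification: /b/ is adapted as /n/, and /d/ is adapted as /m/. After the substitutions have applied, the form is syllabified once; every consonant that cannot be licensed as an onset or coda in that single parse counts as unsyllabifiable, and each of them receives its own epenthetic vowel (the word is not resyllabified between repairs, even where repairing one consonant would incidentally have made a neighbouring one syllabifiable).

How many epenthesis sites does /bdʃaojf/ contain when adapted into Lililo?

After substitution the input is /nmʃaojf/.
The unsyllabifiable consonants are /n/, /m/, /j/, /f/; each receives one epenthetic vowel.

4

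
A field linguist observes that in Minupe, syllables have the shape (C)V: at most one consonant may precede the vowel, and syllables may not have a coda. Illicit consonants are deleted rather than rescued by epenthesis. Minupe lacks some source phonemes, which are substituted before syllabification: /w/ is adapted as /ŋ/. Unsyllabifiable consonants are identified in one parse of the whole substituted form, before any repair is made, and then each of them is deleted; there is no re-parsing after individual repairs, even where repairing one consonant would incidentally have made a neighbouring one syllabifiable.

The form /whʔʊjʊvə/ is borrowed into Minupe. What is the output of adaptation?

ʔʊjʊvə

Substitution: /w/ → /ŋ/, giving /ŋhʔʊjʊvə/.
Syllabifying with onset maximization leaves /ŋ/, /h/ stranded (no codas are permitted; onsets are limited to one consonant).
Each unlicensed consonant is deleted: /ŋ/, /h/.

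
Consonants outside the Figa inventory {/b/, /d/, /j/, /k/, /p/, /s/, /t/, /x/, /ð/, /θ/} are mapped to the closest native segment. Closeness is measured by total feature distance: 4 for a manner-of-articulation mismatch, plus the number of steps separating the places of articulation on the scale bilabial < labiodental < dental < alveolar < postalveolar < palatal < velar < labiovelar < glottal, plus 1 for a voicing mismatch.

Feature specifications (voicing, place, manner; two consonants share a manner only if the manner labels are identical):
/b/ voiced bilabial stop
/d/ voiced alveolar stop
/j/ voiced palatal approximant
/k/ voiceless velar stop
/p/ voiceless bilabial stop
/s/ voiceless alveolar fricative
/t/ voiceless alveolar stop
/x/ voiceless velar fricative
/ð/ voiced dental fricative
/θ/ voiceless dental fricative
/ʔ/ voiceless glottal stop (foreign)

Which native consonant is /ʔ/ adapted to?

k

/k/ is closest: same manner (stop), place distance 2 (glottal→velar), same voicing; total 2. Next closest is /t/ at distance 5.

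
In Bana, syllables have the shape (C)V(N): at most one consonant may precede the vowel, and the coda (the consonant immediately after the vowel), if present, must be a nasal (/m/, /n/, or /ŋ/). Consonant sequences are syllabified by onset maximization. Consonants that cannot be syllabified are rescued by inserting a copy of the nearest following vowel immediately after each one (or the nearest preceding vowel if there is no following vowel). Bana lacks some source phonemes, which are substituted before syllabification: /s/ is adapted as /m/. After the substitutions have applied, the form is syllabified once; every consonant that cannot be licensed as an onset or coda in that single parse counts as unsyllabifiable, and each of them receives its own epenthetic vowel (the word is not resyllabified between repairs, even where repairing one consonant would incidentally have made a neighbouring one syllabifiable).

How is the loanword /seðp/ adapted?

meðepe

Substitution: /s/ → /m/, giving /meðp/.
The consonants /ð/, /p/ cannot be parsed into a legal (C)V(N) syllable (only a nasal (/m/, /n/, or /ŋ/) is licensed in coda position; onsets are limited to one consonant).
Each unlicensed consonant becomes the onset of a new syllable: /ð/ → /ðe/, /p/ → /pe/.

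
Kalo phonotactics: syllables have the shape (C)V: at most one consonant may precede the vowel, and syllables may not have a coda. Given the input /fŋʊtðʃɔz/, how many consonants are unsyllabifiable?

4

Under (C)V, the unsyllabifiable consonants are /f/, /t/, /ð/, /z/ (no codas are permitted; onsets are limited to one consonant).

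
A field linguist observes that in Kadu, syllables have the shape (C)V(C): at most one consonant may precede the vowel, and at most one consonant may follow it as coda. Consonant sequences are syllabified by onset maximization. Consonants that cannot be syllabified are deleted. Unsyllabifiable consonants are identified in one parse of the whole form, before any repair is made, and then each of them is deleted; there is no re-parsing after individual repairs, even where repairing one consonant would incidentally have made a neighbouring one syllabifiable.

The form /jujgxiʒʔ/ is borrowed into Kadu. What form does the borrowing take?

Under (C)V(C), the unsyllabifiable consonants are /g/, /ʔ/ (at most one coda consonant is licensed; onsets are limited to one consonant).
Each unlicensed consonant is deleted: /g/, /ʔ/.

jujxiʒ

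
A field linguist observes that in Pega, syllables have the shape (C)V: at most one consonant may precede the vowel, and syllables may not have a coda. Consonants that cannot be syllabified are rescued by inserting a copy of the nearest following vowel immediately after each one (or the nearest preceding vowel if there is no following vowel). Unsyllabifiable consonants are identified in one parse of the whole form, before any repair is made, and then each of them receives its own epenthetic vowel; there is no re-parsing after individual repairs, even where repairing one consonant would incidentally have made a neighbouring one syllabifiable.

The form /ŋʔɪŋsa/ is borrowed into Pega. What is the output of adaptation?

Syllabifying with onset maximization leaves /ŋ/, /ŋ/ stranded (no codas are permitted; onsets are limited to one consonant).
Epenthesis after each stranded consonant: /ŋ/ → /ŋɪ/, /ŋ/ → /ŋa/.

ŋɪʔɪŋasa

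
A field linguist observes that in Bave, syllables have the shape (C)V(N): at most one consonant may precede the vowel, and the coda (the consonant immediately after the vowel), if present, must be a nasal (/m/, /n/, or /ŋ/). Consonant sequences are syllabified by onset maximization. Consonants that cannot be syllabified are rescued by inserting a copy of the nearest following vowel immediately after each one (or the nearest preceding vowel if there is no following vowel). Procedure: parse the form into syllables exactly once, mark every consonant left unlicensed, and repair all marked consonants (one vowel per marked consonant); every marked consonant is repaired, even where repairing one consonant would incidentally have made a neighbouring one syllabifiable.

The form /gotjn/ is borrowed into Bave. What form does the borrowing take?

gotojono

Syllabifying with onset maximization leaves /t/, /j/, /n/ stranded (only a nasal (/m/, /n/, or /ŋ/) is licensed in coda position; onsets are limited to one consonant).
Inserting the epenthetic vowel yields /t/ → /to/, /j/ → /jo/, /n/ → /no/.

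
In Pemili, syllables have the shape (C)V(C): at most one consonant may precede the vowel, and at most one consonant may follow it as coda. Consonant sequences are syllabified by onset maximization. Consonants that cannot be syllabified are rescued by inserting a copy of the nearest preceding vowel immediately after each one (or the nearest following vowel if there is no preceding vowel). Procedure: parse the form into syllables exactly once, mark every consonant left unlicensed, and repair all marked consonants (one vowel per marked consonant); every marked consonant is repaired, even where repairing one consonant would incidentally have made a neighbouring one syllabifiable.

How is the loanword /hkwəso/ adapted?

həkəwəso

Syllabifying with onset maximization leaves /h/, /k/ stranded (at most one coda consonant is licensed; onsets are limited to one consonant).
Inserting the epenthetic vowel yields /h/ → /hə/, /k/ → /kə/.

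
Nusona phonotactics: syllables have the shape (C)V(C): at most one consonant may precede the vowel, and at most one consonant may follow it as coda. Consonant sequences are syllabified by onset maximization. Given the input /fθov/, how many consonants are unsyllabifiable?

1

Under (C)V(C), the unsyllabifiable consonants are /f/ (at most one coda consonant is licensed; onsets are limited to one consonant).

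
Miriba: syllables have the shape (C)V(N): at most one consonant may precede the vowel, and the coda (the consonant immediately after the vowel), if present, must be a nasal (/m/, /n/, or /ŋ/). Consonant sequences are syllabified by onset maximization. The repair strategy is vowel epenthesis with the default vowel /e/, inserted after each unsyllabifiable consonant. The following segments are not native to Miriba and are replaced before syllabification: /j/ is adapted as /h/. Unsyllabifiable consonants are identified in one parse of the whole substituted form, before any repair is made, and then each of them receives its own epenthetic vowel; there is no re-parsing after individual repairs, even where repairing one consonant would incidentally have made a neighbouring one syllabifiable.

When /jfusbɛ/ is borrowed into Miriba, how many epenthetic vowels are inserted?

After substitution the input is /hfusbɛ/.
The unsyllabifiable consonants are /h/, /s/; each receives one epenthetic vowel.

2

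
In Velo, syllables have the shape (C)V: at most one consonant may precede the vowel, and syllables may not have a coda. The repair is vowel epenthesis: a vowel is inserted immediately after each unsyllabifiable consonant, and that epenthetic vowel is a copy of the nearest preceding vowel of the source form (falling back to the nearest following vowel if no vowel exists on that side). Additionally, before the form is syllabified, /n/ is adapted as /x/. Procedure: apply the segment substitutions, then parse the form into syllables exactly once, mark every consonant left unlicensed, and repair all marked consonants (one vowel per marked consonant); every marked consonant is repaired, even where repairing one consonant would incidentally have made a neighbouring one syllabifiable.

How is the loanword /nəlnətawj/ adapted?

Substitution: /n/ → /x/, giving /xəlxətawj/.
Syllabifying with onset maximization leaves /l/, /w/, /j/ stranded (no codas are permitted; onsets are limited to one consonant).
Inserting the epenthetic vowel yields /l/ → /lə/, /w/ → /wa/, /j/ → /ja/.

xələxətawaja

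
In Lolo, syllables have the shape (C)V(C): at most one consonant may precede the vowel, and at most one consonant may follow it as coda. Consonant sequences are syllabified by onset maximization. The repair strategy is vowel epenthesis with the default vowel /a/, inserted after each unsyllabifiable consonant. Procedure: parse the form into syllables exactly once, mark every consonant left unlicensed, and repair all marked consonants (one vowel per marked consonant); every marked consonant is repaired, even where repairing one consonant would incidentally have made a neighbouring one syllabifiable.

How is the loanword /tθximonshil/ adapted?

taθaximonsahil

Under (C)V(C), the unsyllabifiable consonants are /t/, /θ/, /s/ (at most one coda consonant is licensed; onsets are limited to one consonant).
Each unlicensed consonant becomes the onset of a new syllable: /t/ → /ta/, /θ/ → /θa/, /s/ → /sa/.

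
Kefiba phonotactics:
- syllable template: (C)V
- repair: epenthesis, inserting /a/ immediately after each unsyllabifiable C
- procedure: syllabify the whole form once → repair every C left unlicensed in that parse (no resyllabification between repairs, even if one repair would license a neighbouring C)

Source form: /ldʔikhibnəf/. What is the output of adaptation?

ladaʔikahibanəfa

Syllabifying with onset maximization leaves /l/, /d/, /k/, /b/, /f/ stranded (no codas are permitted; onsets are limited to one consonant).
Inserting the epenthetic vowel yields /l/ → /la/, /d/ → /da/, /k/ → /ka/, /b/ → /ba/, /f/ → /fa/.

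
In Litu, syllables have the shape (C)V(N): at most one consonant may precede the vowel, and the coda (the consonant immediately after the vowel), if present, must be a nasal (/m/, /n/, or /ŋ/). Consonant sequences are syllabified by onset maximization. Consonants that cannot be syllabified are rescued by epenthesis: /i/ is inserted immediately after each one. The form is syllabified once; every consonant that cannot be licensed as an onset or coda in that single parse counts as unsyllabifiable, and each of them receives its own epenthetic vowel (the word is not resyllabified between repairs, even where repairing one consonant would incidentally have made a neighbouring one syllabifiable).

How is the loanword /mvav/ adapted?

Under (C)V(N), the unsyllabifiable consonants are /m/, /v/ (only a nasal (/m/, /n/, or /ŋ/) is licensed in coda position; onsets are limited to one consonant).
Inserting the epenthetic vowel yields /m/ → /mi/, /v/ → /vi/.

mivavi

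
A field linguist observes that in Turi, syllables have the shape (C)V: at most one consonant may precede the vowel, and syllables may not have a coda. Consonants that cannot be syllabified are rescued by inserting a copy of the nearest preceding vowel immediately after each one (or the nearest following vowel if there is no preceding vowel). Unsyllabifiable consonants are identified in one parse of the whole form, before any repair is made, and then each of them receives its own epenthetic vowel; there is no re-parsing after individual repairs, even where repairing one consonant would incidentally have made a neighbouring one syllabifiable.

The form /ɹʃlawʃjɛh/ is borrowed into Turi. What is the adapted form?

ɹaʃalawaʃajɛhɛ

The consonants /ɹ/, /ʃ/, /w/, /ʃ/, /h/ cannot be parsed into a legal (C)V syllable (no codas are permitted; onsets are limited to one consonant).
Inserting the epenthetic vowel yields /ɹ/ → /ɹa/, /ʃ/ → /ʃa/, /w/ → /wa/, /ʃ/ → /ʃa/, /h/ → /hɛ/.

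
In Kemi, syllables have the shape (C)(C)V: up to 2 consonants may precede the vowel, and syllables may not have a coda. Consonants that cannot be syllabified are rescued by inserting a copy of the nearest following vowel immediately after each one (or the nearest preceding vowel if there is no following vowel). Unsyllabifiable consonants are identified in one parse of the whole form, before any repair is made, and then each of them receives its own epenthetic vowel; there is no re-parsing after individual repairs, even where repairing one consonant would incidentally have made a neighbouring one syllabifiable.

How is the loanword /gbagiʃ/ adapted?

Under (C)(C)V, the unsyllabifiable consonants are /ʃ/ (no codas are permitted; onsets may contain at most 2 consonants).
Each unlicensed consonant becomes the onset of a new syllable: /ʃ/ → /ʃi/.

gbagiʃi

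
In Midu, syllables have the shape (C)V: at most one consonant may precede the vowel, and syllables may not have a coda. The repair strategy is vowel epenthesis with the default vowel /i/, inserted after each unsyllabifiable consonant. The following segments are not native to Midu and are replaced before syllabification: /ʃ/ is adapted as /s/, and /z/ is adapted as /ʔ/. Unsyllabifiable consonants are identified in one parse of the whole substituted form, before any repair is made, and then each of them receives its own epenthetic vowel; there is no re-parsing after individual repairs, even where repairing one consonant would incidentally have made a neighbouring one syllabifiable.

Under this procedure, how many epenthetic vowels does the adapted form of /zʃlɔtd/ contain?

After substitution the input is /ʔslɔtd/.
The unsyllabifiable consonants are /ʔ/, /s/, /t/, /d/; each receives one epenthetic vowel.

4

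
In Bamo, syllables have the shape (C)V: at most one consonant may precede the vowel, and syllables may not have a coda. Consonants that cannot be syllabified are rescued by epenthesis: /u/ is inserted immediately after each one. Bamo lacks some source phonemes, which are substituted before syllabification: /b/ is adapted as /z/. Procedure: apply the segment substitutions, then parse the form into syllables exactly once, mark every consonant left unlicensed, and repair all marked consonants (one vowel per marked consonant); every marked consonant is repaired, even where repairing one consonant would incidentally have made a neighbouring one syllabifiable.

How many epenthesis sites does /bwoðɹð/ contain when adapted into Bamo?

4

After substitution the input is /zwoðɹð/.
The unsyllabifiable consonants are /z/, /ð/, /ɹ/, /ð/; each receives one epenthetic vowel.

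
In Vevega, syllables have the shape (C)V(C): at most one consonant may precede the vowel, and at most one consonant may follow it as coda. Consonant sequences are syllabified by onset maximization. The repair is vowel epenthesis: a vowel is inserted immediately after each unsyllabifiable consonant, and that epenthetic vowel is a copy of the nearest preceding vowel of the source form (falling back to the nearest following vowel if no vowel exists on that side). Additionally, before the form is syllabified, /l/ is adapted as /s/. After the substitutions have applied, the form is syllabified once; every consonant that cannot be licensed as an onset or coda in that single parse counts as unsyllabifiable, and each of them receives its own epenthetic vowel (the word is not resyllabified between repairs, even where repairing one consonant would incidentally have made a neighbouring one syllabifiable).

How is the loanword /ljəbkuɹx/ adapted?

səjəbkuɹxu

Substitution: /l/ → /s/, giving /sjəbkuɹx/.
The consonants /s/, /x/ cannot be parsed into a legal (C)V(C) syllable (at most one coda consonant is licensed; onsets are limited to one consonant).
Each unlicensed consonant becomes the onset of a new syllable: /s/ → /sə/, /x/ → /xu/.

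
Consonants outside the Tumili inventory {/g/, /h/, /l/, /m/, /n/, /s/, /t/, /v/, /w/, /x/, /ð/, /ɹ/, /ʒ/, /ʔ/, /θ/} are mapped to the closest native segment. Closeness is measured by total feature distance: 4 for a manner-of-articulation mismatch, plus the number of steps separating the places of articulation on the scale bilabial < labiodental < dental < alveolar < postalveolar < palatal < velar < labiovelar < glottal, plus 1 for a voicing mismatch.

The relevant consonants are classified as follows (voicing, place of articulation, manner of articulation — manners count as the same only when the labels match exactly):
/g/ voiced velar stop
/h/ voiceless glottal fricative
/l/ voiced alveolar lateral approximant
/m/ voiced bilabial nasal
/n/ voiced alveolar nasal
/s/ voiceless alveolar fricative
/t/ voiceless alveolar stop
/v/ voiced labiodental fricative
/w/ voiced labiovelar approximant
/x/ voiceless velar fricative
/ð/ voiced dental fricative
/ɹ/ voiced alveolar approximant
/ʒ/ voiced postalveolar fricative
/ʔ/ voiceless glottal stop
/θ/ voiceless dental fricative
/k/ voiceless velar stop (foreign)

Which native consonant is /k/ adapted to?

/g/ is closest: same manner (stop), place distance 0 (velar→velar), voicing differs (+1); total 1. Next closest is /ʔ/ at distance 2.

g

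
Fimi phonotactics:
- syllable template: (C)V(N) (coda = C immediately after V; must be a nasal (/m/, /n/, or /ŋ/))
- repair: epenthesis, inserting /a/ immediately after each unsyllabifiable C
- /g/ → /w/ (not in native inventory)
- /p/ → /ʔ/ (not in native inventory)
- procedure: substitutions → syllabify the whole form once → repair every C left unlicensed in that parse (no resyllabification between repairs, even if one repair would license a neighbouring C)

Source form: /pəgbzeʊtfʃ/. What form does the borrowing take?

Substitution: /p/ → /ʔ/, /g/ → /w/, giving /ʔəwbzeʊtfʃ/.
Under (C)V(N), the unsyllabifiable consonants are /w/, /b/, /t/, /f/, /ʃ/ (only a nasal (/m/, /n/, or /ŋ/) is licensed in coda position; onsets are limited to one consonant).
Each unlicensed consonant becomes the onset of a new syllable: /w/ → /wa/, /b/ → /ba/, /t/ → /ta/, /f/ → /fa/, /ʃ/ → /ʃa/.

ʔəwabazeʊtafaʃa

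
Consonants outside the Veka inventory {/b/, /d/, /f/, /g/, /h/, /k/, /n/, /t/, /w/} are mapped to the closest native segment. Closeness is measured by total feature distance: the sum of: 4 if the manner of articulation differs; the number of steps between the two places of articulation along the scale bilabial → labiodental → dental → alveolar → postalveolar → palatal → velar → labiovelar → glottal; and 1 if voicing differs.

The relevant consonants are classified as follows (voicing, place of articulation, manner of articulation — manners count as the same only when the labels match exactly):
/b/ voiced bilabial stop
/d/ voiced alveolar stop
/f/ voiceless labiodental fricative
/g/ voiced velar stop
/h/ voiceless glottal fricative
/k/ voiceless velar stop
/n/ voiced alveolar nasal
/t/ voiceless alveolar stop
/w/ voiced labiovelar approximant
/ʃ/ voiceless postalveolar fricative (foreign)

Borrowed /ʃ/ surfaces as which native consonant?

/f/ is closest: same manner (fricative), place distance 3 (postalveolar→labiodental), same voicing; total 3. Next closest is /h/ at distance 4.

f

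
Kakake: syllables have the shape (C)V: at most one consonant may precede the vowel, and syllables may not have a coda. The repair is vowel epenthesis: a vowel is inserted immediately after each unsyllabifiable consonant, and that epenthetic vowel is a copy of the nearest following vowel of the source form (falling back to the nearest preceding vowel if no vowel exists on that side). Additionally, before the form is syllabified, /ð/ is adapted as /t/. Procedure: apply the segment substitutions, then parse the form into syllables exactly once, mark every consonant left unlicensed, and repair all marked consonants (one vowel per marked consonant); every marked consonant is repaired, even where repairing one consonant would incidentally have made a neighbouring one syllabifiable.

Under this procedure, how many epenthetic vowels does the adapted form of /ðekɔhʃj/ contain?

After substitution the input is /tekɔhʃj/.
The unsyllabifiable consonants are /h/, /ʃ/, /j/; each receives one epenthetic vowel.

3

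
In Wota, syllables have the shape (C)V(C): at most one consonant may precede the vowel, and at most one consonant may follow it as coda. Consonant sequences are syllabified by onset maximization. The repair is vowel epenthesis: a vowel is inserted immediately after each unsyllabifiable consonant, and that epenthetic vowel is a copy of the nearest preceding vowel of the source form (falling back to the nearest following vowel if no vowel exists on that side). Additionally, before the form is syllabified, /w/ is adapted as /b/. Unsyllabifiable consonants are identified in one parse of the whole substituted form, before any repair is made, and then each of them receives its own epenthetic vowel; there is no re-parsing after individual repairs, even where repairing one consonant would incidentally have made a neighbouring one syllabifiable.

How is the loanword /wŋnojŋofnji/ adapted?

boŋonojŋofnoji

Substitution: /w/ → /b/, giving /bŋnojŋofnji/.
The consonants /b/, /ŋ/, /n/ cannot be parsed into a legal (C)V(C) syllable (at most one coda consonant is licensed; onsets are limited to one consonant).
Each unlicensed consonant becomes the onset of a new syllable: /b/ → /bo/, /ŋ/ → /ŋo/, /n/ → /no/.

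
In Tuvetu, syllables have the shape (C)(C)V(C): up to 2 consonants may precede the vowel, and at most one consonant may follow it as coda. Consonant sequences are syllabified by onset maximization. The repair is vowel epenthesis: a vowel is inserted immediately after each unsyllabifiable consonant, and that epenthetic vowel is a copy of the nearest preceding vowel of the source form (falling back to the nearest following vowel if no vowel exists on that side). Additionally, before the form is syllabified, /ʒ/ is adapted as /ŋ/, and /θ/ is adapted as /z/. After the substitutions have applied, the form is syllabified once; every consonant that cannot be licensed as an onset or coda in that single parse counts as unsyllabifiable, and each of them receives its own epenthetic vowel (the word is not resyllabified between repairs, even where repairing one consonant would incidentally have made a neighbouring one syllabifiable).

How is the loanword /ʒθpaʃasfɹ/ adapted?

Substitution: /ʒ/ → /ŋ/, /θ/ → /z/, giving /ŋzpaʃasfɹ/.
The consonants /ŋ/, /f/, /ɹ/ cannot be parsed into a legal (C)(C)V(C) syllable (at most one coda consonant is licensed; onsets may contain at most 2 consonants).
Each unlicensed consonant becomes the onset of a new syllable: /ŋ/ → /ŋa/, /f/ → /fa/, /ɹ/ → /ɹa/.

ŋazpaʃasfaɹa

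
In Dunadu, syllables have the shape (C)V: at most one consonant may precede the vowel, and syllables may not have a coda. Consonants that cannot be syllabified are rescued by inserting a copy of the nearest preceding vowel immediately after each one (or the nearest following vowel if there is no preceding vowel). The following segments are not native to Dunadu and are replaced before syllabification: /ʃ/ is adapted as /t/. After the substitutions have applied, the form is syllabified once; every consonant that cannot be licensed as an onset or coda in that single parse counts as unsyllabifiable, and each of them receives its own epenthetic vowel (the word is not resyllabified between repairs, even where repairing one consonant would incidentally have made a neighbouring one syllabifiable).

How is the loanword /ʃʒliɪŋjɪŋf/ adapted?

tiʒiliɪŋɪjɪŋɪfɪ

Substitution: /ʃ/ → /t/, giving /tʒliɪŋjɪŋf/.
Under (C)V, the unsyllabifiable consonants are /t/, /ʒ/, /ŋ/, /ŋ/, /f/ (no codas are permitted; onsets are limited to one consonant).
Inserting the epenthetic vowel yields /t/ → /ti/, /ʒ/ → /ʒi/, /ŋ/ → /ŋɪ/, /ŋ/ → /ŋɪ/, /f/ → /fɪ/.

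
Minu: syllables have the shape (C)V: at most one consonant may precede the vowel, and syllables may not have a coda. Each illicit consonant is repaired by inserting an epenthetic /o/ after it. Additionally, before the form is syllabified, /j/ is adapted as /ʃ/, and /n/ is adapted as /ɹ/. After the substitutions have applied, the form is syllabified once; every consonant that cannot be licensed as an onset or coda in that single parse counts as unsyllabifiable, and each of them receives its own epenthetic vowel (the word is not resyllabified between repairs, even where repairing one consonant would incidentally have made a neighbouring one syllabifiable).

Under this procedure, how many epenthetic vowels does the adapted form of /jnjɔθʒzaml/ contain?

After substitution the input is /ʃɹʃɔθʒzaml/.
The unsyllabifiable consonants are /ʃ/, /ɹ/, /θ/, /ʒ/, /m/, /l/; each receives one epenthetic vowel.

6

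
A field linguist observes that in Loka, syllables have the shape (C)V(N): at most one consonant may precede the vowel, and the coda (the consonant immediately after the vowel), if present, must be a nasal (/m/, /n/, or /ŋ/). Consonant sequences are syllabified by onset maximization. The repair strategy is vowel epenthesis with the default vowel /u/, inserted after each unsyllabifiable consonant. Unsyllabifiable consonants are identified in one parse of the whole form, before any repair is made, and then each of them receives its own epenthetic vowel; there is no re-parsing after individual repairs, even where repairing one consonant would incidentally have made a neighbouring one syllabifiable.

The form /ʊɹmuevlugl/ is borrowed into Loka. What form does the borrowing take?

Under (C)V(N), the unsyllabifiable consonants are /ɹ/, /v/, /g/, /l/ (only a nasal (/m/, /n/, or /ŋ/) is licensed in coda position; onsets are limited to one consonant).
Inserting the epenthetic vowel yields /ɹ/ → /ɹu/, /v/ → /vu/, /g/ → /gu/, /l/ → /lu/.

ʊɹumuevulugulu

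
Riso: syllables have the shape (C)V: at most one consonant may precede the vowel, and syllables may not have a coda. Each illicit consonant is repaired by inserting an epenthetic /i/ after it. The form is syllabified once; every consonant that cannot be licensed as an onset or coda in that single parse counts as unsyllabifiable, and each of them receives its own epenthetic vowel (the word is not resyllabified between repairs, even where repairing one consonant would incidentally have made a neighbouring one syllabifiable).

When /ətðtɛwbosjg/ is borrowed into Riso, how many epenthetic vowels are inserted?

The unsyllabifiable consonants are /t/, /ð/, /w/, /s/, /j/, /g/; each receives one epenthetic vowel.

6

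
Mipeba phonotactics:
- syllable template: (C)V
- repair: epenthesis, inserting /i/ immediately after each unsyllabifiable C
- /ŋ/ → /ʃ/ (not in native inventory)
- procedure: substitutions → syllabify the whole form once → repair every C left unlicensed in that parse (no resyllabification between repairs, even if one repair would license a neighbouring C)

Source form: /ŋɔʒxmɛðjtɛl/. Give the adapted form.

ʃɔʒiximɛðijitɛli

Substitution: /ŋ/ → /ʃ/, giving /ʃɔʒxmɛðjtɛl/.
The consonants /ʒ/, /x/, /ð/, /j/, /l/ cannot be parsed into a legal (C)V syllable (no codas are permitted; onsets are limited to one consonant).
Inserting the epenthetic vowel yields /ʒ/ → /ʒi/, /x/ → /xi/, /ð/ → /ði/, /j/ → /ji/, /l/ → /li/.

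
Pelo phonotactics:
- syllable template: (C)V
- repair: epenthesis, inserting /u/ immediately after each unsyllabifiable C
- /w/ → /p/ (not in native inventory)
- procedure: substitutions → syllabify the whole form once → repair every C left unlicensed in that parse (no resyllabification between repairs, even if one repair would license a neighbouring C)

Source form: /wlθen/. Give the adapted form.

Substitution: /w/ → /p/, giving /plθen/.
Syllabifying with onset maximization leaves /p/, /l/, /n/ stranded (no codas are permitted; onsets are limited to one consonant).
Inserting the epenthetic vowel yields /p/ → /pu/, /l/ → /lu/, /n/ → /nu/.

puluθenu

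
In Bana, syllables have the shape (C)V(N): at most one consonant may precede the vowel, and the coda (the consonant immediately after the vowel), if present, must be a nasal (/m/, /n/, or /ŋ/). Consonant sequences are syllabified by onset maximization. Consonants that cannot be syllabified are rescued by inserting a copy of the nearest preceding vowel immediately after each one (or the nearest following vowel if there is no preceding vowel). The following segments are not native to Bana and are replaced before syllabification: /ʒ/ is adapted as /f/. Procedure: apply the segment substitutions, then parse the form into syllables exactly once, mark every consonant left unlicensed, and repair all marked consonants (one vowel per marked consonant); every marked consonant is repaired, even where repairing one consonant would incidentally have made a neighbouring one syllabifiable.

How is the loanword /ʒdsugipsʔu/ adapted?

fudusugipisiʔu

Substitution: /ʒ/ → /f/, giving /fdsugipsʔu/.
Under (C)V(N), the unsyllabifiable consonants are /f/, /d/, /p/, /s/ (only a nasal (/m/, /n/, or /ŋ/) is licensed in coda position; onsets are limited to one consonant).
Each unlicensed consonant becomes the onset of a new syllable: /f/ → /fu/, /d/ → /du/, /p/ → /pi/, /s/ → /si/.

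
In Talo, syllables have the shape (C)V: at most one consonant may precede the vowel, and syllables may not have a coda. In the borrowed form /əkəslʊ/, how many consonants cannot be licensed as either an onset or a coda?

Syllabifying with onset maximization leaves /s/ stranded (no codas are permitted; onsets are limited to one consonant).

1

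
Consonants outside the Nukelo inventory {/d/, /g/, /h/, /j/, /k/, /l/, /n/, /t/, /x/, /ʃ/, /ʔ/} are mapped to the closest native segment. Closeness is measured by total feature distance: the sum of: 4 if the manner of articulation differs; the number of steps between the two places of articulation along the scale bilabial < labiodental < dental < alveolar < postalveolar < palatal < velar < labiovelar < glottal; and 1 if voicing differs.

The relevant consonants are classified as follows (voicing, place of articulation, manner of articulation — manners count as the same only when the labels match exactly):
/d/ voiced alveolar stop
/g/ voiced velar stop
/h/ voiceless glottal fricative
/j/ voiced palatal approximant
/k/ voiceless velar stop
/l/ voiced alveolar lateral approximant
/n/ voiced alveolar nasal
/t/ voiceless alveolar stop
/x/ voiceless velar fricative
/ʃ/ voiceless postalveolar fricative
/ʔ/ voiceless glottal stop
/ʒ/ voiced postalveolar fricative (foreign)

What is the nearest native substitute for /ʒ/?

ʃ

/ʃ/ is closest: same manner (fricative), place distance 0 (postalveolar→postalveolar), voicing differs (+1); total 1. Next closest is /x/ at distance 3.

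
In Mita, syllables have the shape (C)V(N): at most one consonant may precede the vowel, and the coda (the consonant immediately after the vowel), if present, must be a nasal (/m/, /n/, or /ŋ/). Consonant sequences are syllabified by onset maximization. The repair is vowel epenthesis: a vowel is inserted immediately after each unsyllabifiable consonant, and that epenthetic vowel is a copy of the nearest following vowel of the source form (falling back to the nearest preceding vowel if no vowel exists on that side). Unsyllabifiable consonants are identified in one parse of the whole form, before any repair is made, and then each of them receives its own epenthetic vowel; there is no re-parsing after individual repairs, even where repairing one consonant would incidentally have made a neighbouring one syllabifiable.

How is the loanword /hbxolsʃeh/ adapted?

hoboxoleseʃehe

The consonants /h/, /b/, /l/, /s/, /h/ cannot be parsed into a legal (C)V(N) syllable (only a nasal (/m/, /n/, or /ŋ/) is licensed in coda position; onsets are limited to one consonant).
Inserting the epenthetic vowel yields /h/ → /ho/, /b/ → /bo/, /l/ → /le/, /s/ → /se/, /h/ → /he/.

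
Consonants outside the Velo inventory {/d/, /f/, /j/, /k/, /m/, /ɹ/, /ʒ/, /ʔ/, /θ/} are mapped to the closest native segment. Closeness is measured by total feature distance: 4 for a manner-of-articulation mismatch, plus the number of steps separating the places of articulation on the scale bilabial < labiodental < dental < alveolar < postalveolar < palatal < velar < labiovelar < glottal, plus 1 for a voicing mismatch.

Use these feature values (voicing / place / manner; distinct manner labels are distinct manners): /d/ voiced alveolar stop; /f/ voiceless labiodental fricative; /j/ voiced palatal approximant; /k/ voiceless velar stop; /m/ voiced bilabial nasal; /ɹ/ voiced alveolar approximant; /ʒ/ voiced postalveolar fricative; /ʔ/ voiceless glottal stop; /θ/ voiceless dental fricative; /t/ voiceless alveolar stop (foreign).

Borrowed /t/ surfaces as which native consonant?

/d/ is closest: same manner (stop), place distance 0 (alveolar→alveolar), voicing differs (+1); total 1. Next closest is /k/ at distance 3.

d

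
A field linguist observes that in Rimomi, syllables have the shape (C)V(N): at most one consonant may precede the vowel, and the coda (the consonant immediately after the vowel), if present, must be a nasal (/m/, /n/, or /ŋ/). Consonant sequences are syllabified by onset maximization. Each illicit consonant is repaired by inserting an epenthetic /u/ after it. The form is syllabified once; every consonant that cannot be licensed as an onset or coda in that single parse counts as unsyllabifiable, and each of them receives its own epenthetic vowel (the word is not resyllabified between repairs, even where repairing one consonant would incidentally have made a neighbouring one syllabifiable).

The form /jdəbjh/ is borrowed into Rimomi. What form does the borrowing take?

The consonants /j/, /b/, /j/, /h/ cannot be parsed into a legal (C)V(N) syllable (only a nasal (/m/, /n/, or /ŋ/) is licensed in coda position; onsets are limited to one consonant).
Inserting the epenthetic vowel yields /j/ → /ju/, /b/ → /bu/, /j/ → /ju/, /h/ → /hu/.

judəbujuhu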